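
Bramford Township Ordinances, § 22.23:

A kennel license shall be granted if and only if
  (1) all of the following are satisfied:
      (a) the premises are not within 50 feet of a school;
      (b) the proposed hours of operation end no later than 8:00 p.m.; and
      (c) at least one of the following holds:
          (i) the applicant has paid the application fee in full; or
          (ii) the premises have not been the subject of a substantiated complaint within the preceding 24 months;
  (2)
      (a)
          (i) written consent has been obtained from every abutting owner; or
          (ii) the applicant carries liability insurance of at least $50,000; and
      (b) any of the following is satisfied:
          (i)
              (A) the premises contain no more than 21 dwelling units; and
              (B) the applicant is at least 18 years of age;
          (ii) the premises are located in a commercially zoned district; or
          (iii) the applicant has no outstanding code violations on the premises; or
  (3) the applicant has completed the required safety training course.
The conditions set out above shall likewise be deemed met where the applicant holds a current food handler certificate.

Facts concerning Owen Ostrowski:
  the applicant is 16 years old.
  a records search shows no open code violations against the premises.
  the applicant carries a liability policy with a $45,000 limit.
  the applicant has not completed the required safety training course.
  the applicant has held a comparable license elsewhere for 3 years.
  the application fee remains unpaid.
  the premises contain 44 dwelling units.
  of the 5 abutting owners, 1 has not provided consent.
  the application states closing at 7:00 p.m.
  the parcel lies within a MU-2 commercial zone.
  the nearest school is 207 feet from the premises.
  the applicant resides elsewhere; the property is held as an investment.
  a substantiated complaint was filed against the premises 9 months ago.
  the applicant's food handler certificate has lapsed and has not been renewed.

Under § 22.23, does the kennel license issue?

No — denied.

(a) ≥50 ft from school — met.
(b) closes by 8 p.m. — met.
(i) fee paid — not met.
(ii) no complaint in 24 mo. — fails.
So (c) is not satisfied (F OR F).
(1): T AND T AND F → false.
(i) all abutters consent — not met.
(ii) insurance ≥ $50,000 — fails.
So (a) is not satisfied (F OR F).
(A) ≤ 21 units — not met.
(B) age ≥ 18 — fails.
(i): F AND F → false.
(ii) commercially zoned — holds.
(iii) no code violations — satisfied.
(b) = F OR T OR T = true.
So (2) is not satisfied (F AND T).
(3) safety training — not met.
So Overall is not satisfied (F OR F OR F).
Exception (food handler cert.) — not satisfied.
Result: main false OR exception false → false.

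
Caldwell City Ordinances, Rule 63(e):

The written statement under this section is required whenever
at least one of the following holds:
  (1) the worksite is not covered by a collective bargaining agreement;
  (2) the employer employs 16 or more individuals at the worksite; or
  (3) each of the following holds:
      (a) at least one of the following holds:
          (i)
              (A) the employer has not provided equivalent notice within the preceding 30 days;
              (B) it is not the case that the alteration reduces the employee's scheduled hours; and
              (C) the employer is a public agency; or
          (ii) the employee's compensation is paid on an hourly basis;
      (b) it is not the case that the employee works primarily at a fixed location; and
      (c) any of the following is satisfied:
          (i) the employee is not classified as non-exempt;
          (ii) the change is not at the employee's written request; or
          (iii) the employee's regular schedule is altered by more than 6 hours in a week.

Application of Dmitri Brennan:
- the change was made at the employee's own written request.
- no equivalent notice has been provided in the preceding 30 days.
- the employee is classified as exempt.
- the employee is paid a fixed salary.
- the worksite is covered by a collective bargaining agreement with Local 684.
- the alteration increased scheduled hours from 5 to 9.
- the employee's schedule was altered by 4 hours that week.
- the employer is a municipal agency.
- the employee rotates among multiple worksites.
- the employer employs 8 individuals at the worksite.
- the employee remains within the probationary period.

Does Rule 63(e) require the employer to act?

Yes — required.

(1) no CBA — not met.
(2) ≥ 16 at site — not met.
(A) no recent notice — met.
(B) not (hours reduced) — holds.
(C) public agency — holds.
(i): T AND T AND T → true.
(ii) hourly-paid — not satisfied.
(a): T OR F → true.
(b) not (fixed location) — satisfied.
(i) not (non-exempt) — satisfied.
(ii) not employee-requested — not met.
(iii) schedule shift > 6h — fails.
(c): T OR F OR F → true.
So (3) is satisfied (T AND T AND T).
Overall: F OR F OR T → true.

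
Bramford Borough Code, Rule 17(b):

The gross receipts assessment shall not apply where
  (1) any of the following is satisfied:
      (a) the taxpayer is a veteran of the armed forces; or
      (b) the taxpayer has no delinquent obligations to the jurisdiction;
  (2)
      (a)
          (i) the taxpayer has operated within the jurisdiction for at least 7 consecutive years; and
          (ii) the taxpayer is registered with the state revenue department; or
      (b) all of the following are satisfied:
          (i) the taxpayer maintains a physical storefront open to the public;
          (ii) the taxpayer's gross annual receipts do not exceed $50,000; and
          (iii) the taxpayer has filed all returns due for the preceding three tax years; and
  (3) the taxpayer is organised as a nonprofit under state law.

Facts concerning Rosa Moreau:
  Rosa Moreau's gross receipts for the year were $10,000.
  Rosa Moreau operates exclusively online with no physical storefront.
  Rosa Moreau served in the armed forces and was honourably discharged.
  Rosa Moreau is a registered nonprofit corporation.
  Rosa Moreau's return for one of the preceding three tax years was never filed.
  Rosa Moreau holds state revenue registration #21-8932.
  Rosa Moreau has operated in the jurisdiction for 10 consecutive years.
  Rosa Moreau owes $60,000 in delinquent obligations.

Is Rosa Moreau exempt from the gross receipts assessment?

(a) veteran — holds.
(b) no delinquency — not satisfied.
(1): T OR F → true.
(i) ≥ 7 yrs in jurisdiction — met.
(ii) state-registered — met.
(a): T AND T → true.
(i) has storefront — not satisfied.
(ii) receipts ≤ $50,000 — met.
(iii) returns current — not satisfied.
(b) = F AND T AND F = false.
So (2) is satisfied (T OR F).
(3) nonprofit — satisfied.
Overall: T AND T AND T → true.

Yes — exempt.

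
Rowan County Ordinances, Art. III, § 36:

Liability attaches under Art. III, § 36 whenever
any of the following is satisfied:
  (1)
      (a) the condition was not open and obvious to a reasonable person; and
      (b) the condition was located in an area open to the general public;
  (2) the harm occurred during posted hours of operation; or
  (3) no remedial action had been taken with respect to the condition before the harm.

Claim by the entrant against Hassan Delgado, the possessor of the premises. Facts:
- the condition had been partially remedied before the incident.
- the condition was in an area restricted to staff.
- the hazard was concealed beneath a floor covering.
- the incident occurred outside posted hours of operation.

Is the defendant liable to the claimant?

No — not liable.

(a) not open/obvious — satisfied.
(b) public area — fails.
(1): T AND F → false.
(2) during posted hours — fails.
(3) no remedial action — not satisfied.
So Overall is not satisfied (F OR F OR F).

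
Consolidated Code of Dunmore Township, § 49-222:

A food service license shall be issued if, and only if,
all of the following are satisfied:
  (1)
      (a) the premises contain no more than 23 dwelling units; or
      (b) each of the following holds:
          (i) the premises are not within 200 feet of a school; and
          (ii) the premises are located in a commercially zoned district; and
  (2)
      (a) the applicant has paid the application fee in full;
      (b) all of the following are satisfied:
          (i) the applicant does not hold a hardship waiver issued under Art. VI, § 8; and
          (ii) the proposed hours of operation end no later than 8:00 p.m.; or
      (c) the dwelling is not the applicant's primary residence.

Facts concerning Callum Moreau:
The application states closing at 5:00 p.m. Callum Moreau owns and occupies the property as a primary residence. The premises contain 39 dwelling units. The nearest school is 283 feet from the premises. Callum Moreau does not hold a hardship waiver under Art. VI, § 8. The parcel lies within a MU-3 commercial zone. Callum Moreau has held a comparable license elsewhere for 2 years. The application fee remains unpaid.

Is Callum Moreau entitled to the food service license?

(a) ≤ 23 units — not satisfied.
(i) ≥200 ft from school — met.
(ii) commercially zoned — satisfied.
(b): T AND T → true.
(1): F OR T → true.
(a) fee paid — not satisfied.
(i) not (hardship waiver) — holds.
(ii) closes by 8 p.m. — satisfied.
(b) = T AND T = true.
(c) not (primary residence) — not satisfied.
So (2) is satisfied (F OR T OR F).
Overall: T AND T → true.

Yes — granted.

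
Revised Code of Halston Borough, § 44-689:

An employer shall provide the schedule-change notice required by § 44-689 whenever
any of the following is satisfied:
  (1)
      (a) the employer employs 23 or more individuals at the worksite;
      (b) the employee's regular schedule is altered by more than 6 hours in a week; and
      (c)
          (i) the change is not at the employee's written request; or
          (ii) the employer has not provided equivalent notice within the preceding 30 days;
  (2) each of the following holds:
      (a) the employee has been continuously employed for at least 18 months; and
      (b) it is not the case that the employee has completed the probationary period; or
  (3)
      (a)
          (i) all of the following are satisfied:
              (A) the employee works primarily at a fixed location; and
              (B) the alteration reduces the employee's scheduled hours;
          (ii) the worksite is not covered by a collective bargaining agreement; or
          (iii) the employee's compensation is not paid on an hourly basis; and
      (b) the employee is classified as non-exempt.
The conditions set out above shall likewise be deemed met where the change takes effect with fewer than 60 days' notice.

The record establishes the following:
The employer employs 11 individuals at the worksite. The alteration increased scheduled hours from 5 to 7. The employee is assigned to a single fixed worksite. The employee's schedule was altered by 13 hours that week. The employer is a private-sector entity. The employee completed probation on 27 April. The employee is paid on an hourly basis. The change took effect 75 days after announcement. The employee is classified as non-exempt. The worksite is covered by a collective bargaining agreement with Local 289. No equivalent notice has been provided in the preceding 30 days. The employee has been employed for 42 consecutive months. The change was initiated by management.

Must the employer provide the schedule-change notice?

(a) ≥ 23 at site — fails.
(b) schedule shift > 6h — met.
(i) not employee-requested — holds.
(ii) no recent notice — met.
(c) = T OR T = true.
(1) = F AND T AND T = false.
(a) tenure ≥ 18 mo. — met.
(b) not (past probation) — fails.
So (2) is not satisfied (T AND F).
(A) fixed location — satisfied.
(B) hours reduced — not met.
So (i) is not satisfied (T AND F).
(ii) no CBA — fails.
(iii) not (hourly-paid) — not satisfied.
(a): F OR F OR F → false.
(b) non-exempt — met.
(3) = F AND T = false.
Overall = F OR F OR F = false.
Exception (< 60 days' notice) — not satisfied.
Result: main false OR exception false → false.

No — not required.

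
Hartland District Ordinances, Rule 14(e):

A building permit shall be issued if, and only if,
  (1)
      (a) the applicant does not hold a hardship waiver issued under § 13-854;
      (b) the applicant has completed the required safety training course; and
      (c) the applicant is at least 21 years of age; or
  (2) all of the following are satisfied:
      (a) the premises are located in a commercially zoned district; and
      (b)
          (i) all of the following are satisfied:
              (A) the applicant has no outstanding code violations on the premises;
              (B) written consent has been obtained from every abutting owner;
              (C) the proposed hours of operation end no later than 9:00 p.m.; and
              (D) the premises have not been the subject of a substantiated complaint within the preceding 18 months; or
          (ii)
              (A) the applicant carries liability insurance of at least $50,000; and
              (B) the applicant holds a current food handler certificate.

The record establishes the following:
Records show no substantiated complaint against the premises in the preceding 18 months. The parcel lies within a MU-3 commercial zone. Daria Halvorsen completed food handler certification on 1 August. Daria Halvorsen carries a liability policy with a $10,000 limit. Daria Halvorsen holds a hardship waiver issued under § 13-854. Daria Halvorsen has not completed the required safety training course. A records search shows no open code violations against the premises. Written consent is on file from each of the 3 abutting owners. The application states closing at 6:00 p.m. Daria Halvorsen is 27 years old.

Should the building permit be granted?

(a) not (hardship waiver) — not met.
(b) safety training — fails.
(c) age ≥ 21 — met.
(1) = F AND F AND T = false.
(a) commercially zoned — satisfied.
(A) no code violations — satisfied.
(B) all abutters consent — satisfied.
(C) closes by 9 p.m. — satisfied.
(D) no complaint in 18 mo. — satisfied.
(i) = T AND T AND T AND T = true.
(A) insurance ≥ $50,000 — fails.
(B) food handler cert. — holds.
(ii) = F AND T = false.
So (b) is satisfied (T OR F).
So (2) is satisfied (T AND T).
Overall: F OR T → true.

Yes — granted.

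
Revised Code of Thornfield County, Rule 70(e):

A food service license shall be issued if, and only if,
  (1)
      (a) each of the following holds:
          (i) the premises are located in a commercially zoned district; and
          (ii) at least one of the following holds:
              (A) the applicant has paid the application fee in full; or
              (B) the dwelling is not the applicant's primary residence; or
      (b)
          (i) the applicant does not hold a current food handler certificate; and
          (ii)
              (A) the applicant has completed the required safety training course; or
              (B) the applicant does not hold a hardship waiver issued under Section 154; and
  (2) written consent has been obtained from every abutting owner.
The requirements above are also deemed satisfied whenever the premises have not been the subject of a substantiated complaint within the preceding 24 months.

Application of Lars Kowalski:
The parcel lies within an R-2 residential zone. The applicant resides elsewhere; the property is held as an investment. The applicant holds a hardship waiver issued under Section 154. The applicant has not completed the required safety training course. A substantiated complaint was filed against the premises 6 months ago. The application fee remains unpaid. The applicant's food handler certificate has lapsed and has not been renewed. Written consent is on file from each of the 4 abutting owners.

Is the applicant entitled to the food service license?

No — denied.

(i) commercially zoned — not met.
(A) fee paid — not met.
(B) not (primary residence) — met.
So (ii) is satisfied (F OR T).
(a) = F AND T = false.
(i) not (food handler cert.) — satisfied.
(A) safety training — not met.
(B) not (hardship waiver) — not met.
(ii) = F OR F = false.
(b) = T AND F = false.
So (1) is not satisfied (F OR F).
(2) all abutters consent — satisfied.
Overall = F AND T = false.
Exception (no complaint in 24 mo.) — not satisfied.
Result: main false OR exception false → false.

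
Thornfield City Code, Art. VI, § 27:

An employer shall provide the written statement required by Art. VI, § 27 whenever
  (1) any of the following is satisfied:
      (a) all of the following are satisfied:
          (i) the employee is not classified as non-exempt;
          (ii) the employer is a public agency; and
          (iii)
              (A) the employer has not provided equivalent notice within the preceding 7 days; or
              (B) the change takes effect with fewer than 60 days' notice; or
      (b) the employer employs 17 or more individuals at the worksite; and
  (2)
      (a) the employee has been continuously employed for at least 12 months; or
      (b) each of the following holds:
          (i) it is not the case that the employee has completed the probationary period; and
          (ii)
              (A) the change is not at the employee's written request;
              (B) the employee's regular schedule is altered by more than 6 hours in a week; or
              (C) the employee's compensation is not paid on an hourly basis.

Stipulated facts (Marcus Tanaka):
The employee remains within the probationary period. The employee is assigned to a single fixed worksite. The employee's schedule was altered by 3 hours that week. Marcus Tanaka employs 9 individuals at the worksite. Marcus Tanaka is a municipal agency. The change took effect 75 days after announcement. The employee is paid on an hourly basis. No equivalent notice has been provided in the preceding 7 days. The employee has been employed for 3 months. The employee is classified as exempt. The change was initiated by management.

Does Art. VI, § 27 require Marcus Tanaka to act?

Yes — required.

(i) not (non-exempt) — met.
(ii) public agency — holds.
(A) no recent notice — holds.
(B) < 60 days' notice — not met.
(iii): T OR F → true.
So (a) is satisfied (T AND T AND T).
(b) ≥ 17 at site — not satisfied.
(1): T OR F → true.
(a) tenure ≥ 12 mo. — not met.
(i) not (past probation) — satisfied.
(A) not employee-requested — met.
(B) schedule shift > 6h — not met.
(C) not (hourly-paid) — not met.
(ii) = T OR F OR F = true.
So (b) is satisfied (T AND T).
So (2) is satisfied (F OR T).
Overall = T AND T = true.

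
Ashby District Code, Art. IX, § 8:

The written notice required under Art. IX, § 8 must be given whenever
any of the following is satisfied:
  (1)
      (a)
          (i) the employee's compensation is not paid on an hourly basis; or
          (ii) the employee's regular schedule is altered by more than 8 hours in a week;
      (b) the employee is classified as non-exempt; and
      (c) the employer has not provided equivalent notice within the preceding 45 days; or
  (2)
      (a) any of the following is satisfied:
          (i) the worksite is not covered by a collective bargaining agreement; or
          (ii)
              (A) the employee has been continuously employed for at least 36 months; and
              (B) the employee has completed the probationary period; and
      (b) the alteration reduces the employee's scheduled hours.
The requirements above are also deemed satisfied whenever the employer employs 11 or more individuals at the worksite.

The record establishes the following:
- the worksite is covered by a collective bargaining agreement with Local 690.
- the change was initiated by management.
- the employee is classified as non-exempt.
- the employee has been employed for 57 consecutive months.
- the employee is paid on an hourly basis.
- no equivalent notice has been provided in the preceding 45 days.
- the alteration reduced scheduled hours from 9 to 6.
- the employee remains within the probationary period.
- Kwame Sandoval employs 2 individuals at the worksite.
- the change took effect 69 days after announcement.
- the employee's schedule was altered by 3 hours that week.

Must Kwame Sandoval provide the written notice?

No — not required.

(i) not (hourly-paid) — not met.
(ii) schedule shift > 8h — not met.
(a): F OR F → false.
(b) non-exempt — met.
(c) no recent notice — met.
(1): F AND T AND T → false.
(i) no CBA — fails.
(A) tenure ≥ 36 mo. — satisfied.
(B) past probation — not satisfied.
(ii): T AND F → false.
(a): F OR F → false.
(b) hours reduced — holds.
(2) = F AND T = false.
Overall: F OR F → false.
Exception (≥ 11 at site) — not satisfied.
Result: main false OR exception false → false.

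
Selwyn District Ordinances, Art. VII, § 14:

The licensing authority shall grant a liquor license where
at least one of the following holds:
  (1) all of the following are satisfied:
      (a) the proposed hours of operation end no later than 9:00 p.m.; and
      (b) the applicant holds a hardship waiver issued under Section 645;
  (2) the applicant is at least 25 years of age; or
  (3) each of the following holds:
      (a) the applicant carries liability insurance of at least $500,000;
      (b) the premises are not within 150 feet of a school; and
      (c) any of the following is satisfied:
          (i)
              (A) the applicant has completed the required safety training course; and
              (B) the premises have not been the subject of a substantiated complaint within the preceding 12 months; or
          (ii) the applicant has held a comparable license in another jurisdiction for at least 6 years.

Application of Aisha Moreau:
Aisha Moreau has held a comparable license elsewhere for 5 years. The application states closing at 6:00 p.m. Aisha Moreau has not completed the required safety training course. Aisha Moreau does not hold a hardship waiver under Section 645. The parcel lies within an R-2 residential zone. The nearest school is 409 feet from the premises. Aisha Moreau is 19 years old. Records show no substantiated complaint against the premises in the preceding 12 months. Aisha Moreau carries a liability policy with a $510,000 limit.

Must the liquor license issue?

No — denied.

(a) closes by 9 p.m. — satisfied.
(b) hardship waiver — not met.
(1) = T AND F = false.
(2) age ≥ 25 — not met.
(a) insurance ≥ $500,000 — satisfied.
(b) ≥150 ft from school — satisfied.
(A) safety training — not met.
(B) no complaint in 12 mo. — satisfied.
So (i) is not satisfied (F AND T).
(ii) prior license ≥ 6 yr — fails.
(c) = F OR F = false.
(3): T AND T AND F → false.
Overall = F OR F OR F = false.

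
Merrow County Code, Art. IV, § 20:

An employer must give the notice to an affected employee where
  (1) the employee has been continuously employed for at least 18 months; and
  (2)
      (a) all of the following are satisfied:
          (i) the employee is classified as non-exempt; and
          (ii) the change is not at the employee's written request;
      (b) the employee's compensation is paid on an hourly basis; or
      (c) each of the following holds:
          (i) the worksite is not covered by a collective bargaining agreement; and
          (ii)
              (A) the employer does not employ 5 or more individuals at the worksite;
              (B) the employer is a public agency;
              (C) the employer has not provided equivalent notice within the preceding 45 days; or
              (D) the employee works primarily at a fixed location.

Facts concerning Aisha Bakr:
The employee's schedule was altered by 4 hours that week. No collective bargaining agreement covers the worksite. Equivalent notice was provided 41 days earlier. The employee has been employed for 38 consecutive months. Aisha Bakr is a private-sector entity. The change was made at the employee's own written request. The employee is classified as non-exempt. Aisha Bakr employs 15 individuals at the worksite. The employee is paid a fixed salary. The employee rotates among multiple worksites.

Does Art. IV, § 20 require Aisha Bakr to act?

(1) tenure ≥ 18 mo. — holds.
(i) non-exempt — met.
(ii) not employee-requested — fails.
(a): T AND F → false.
(b) hourly-paid — not met.
(i) no CBA — satisfied.
(A) not (≥ 5 at site) — fails.
(B) public agency — fails.
(C) no recent notice — not satisfied.
(D) fixed location — fails.
(ii): F OR F OR F OR F → false.
(c) = T AND F = false.
(2) = F OR F OR F = false.
Overall: T AND F → false.

No — not required.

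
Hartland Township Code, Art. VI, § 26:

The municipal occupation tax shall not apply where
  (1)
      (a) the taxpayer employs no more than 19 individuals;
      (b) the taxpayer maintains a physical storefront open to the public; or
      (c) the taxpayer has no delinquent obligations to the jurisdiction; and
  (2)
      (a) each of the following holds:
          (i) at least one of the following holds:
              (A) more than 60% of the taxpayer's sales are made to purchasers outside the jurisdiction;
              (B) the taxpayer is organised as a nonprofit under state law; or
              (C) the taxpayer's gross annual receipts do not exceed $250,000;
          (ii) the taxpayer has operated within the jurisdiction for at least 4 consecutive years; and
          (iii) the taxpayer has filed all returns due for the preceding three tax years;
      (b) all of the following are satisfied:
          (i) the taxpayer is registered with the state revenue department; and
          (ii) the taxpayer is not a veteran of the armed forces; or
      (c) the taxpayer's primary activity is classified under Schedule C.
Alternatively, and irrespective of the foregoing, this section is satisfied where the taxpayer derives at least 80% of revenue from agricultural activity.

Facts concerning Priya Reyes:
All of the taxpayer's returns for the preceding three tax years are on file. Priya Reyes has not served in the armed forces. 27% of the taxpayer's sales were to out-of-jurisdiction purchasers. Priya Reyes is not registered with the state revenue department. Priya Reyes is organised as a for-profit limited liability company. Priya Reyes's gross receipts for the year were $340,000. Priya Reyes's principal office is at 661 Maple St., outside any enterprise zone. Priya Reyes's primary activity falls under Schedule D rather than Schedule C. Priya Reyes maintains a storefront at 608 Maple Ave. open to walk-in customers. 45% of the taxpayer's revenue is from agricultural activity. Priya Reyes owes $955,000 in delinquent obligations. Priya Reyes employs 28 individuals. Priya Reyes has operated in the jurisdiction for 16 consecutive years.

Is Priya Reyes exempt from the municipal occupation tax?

(a) ≤ 19 employees — fails.
(b) has storefront — satisfied.
(c) no delinquency — fails.
(1) = F OR T OR F = true.
(A) >60% out-of-jur. sales — not met.
(B) nonprofit — not met.
(C) receipts ≤ $250,000 — fails.
(i): F OR F OR F → false.
(ii) ≥ 4 yrs in jurisdiction — satisfied.
(iii) returns current — met.
(a) = F AND T AND T = false.
(i) state-registered — not met.
(ii) not (veteran) — met.
So (b) is not satisfied (F AND T).
(c) Schedule C activity — not satisfied.
(2): F OR F OR F → false.
Overall = T AND F = false.
Exception (≥80% agricultural) — not satisfied.
Result: main false OR exception false → false.

No — not exempt.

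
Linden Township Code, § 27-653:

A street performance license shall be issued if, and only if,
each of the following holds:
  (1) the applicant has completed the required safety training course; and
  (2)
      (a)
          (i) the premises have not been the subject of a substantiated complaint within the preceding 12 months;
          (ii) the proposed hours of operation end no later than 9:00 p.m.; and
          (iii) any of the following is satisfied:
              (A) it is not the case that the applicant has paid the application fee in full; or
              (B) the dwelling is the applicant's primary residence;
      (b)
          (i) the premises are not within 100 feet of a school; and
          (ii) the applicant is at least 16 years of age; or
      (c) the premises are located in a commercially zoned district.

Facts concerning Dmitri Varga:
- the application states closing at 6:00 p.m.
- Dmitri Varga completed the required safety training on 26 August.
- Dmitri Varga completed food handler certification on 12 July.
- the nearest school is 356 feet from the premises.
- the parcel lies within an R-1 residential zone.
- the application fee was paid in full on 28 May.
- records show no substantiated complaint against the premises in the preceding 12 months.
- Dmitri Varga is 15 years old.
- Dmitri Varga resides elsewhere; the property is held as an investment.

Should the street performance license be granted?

(1) safety training — satisfied.
(i) no complaint in 12 mo. — met.
(ii) closes by 9 p.m. — holds.
(A) not (fee paid) — not met.
(B) primary residence — fails.
So (iii) is not satisfied (F OR F).
So (a) is not satisfied (T AND T AND F).
(i) ≥100 ft from school — met.
(ii) age ≥ 16 — not satisfied.
(b): T AND F → false.
(c) commercially zoned — not met.
(2): F OR F OR F → false.
Overall: T AND F → false.

No — denied.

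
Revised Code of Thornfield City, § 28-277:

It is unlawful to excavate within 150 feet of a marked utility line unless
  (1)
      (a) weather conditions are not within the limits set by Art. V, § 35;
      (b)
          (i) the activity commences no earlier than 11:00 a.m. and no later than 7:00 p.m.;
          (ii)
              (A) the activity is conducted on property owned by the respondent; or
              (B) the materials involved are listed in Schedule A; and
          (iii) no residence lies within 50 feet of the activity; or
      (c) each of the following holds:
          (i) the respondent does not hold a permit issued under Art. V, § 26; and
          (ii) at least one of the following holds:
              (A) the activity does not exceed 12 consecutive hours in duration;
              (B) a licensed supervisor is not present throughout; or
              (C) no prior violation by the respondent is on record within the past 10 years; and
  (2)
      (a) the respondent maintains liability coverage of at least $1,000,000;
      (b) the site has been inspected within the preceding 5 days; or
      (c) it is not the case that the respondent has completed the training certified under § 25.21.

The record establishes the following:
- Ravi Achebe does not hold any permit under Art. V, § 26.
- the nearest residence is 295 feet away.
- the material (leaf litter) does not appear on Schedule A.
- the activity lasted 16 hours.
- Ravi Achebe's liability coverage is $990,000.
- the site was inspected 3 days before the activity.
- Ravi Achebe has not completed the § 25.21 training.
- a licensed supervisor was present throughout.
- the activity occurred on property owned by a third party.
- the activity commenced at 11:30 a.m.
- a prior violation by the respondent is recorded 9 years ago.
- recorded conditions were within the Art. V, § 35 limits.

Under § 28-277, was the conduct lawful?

No — unlawful.

(a) not (weather ok) — not satisfied.
(i) start within hours — holds.
(A) own property — not met.
(B) Schedule A material — fails.
So (ii) is not satisfied (F OR F).
(iii) no residence in 50 ft — holds.
(b) = T AND F AND T = false.
(i) not (holds permit) — holds.
(A) ≤ 12 hrs duration — not satisfied.
(B) not (supervisor present) — not satisfied.
(C) no prior violation — not met.
(ii) = F OR F OR F = false.
(c) = T AND F = false.
So (1) is not satisfied (F OR F OR F).
(a) coverage ≥ $1,000,000 — fails.
(b) site inspected — met.
(c) not (training certified) — holds.
So (2) is satisfied (F OR T OR T).
Overall = F AND T = false.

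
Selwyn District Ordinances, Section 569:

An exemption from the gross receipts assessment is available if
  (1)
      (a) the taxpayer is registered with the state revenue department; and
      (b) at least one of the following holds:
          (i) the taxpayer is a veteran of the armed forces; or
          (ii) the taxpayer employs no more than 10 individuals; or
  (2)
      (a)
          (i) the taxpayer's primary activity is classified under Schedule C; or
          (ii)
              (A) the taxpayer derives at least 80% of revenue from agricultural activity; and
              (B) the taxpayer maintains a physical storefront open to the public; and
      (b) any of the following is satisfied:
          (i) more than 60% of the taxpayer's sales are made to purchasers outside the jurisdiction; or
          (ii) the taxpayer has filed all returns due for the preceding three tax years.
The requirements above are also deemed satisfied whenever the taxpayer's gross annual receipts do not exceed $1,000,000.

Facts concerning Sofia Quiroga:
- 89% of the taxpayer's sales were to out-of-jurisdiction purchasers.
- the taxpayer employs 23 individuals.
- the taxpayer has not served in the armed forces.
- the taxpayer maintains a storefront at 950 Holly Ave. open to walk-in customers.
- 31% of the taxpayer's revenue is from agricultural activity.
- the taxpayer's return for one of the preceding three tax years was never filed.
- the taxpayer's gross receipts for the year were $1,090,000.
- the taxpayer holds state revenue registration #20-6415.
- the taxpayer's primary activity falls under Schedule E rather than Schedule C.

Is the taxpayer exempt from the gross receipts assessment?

No — not exempt.

(a) state-registered — satisfied.
(i) veteran — not satisfied.
(ii) ≤ 10 employees — not satisfied.
So (b) is not satisfied (F OR F).
So (1) is not satisfied (T AND F).
(i) Schedule C activity — fails.
(A) ≥80% agricultural — not satisfied.
(B) has storefront — met.
(ii): F AND T → false.
(a): F OR F → false.
(i) >60% out-of-jur. sales — met.
(ii) returns current — not met.
So (b) is satisfied (T OR F).
(2) = F AND T = false.
So Overall is not satisfied (F OR F).
Exception (receipts ≤ $1,000,000) — not satisfied.
Result: main false OR exception false → false.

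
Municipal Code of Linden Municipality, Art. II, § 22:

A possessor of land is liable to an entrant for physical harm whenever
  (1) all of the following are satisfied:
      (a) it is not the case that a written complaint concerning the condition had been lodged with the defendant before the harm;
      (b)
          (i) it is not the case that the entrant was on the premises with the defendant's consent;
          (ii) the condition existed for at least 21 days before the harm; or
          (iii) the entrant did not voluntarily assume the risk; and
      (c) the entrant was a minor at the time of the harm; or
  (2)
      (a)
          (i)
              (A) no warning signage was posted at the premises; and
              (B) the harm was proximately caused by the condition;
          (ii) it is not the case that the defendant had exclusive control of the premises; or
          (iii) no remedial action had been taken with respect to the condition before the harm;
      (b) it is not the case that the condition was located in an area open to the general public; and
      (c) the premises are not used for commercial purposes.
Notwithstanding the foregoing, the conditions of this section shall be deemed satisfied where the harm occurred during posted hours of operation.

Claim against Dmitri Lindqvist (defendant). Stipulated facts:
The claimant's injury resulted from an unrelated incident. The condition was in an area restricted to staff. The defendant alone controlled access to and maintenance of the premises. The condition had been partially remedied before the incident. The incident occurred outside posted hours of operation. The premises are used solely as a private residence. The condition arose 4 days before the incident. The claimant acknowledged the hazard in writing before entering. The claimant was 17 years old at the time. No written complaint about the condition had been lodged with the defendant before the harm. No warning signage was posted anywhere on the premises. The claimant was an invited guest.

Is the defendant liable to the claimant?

(a) not (complaint lodged) — met.
(i) not (consent to enter) — not satisfied.
(ii) condition ≥21 days old — fails.
(iii) no assumed risk — fails.
(b) = F OR F OR F = false.
(c) entrant a minor — satisfied.
(1): T AND F AND T → false.
(A) no signage posted — met.
(B) proximate cause — not satisfied.
So (i) is not satisfied (T AND F).
(ii) not (exclusive control) — not satisfied.
(iii) no remedial action — not met.
(a) = F OR F OR F = false.
(b) not (public area) — met.
(c) not (commercial use) — holds.
So (2) is not satisfied (F AND T AND T).
Overall: F OR F → false.
Exception (during posted hours) — not satisfied.
Result: main false OR exception false → false.

No — not liable.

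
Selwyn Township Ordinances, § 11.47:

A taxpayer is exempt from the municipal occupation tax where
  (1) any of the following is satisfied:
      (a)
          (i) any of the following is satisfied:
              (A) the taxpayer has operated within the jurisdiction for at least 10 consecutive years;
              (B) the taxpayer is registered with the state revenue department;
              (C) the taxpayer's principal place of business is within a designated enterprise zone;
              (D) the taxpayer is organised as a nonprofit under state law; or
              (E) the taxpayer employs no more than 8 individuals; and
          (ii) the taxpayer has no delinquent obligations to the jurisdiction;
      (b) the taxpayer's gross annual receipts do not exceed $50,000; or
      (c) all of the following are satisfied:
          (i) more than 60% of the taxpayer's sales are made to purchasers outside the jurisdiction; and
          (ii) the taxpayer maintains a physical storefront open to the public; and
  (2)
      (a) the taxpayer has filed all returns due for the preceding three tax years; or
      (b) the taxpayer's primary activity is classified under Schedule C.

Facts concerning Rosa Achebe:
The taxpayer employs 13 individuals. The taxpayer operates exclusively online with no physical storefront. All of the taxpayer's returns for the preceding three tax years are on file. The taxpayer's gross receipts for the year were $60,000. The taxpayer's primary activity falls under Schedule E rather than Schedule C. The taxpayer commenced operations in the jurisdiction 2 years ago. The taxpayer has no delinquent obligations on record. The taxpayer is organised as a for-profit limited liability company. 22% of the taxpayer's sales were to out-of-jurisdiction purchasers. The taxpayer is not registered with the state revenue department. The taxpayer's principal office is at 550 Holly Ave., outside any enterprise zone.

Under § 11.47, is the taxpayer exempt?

(A) ≥ 10 yrs in jurisdiction — fails.
(B) state-registered — not satisfied.
(C) in enterprise zone — not satisfied.
(D) nonprofit — fails.
(E) ≤ 8 employees — fails.
So (i) is not satisfied (F OR F OR F OR F OR F).
(ii) no delinquency — met.
(a): F AND T → false.
(b) receipts ≤ $50,000 — fails.
(i) >60% out-of-jur. sales — not satisfied.
(ii) has storefront — not met.
(c): F AND F → false.
(1): F OR F OR F → false.
(a) returns current — holds.
(b) Schedule C activity — not satisfied.
So (2) is satisfied (T OR F).
So Overall is not satisfied (F AND T).

No — not exempt.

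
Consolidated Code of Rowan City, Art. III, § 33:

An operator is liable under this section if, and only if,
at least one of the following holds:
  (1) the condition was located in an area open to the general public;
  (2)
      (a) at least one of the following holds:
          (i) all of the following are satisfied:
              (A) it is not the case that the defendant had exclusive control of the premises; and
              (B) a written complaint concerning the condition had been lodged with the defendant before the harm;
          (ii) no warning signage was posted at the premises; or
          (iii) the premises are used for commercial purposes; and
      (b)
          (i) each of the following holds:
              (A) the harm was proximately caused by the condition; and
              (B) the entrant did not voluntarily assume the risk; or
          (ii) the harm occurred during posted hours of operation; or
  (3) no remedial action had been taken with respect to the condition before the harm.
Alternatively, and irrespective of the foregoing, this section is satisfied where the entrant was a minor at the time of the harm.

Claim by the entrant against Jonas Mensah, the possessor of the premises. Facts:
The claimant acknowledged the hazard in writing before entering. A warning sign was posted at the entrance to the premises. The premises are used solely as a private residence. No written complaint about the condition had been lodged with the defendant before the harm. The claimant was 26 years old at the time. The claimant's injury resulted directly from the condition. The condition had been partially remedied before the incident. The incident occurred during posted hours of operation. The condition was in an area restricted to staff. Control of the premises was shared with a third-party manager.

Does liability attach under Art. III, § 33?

No — not liable.

(1) public area — not met.
(A) not (exclusive control) — met.
(B) complaint lodged — fails.
(i) = T AND F = false.
(ii) no signage posted — fails.
(iii) commercial use — not satisfied.
So (a) is not satisfied (F OR F OR F).
(A) proximate cause — holds.
(B) no assumed risk — not satisfied.
(i) = T AND F = false.
(ii) during posted hours — satisfied.
(b): F OR T → true.
(2): F AND T → false.
(3) no remedial action — fails.
Overall = F OR F OR F = false.
Exception (entrant a minor) — not satisfied.
Result: main false OR exception false → false.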